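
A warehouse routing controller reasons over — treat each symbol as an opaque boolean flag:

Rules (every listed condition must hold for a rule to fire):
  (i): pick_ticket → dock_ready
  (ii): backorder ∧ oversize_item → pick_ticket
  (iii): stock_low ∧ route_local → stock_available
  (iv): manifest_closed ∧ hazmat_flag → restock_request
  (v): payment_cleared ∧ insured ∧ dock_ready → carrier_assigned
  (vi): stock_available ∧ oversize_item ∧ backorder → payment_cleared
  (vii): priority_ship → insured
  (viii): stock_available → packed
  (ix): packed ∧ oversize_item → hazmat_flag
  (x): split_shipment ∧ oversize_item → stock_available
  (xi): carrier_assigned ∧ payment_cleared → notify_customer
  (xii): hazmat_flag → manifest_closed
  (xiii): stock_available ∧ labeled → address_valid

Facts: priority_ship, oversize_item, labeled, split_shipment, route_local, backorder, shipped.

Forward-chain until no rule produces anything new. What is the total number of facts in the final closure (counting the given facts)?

Round 1: (ii) [backorder ∧ oversize_item → pick_ticket]; (vii) [priority_ship → insured]; (x) [split_shipment ∧ oversize_item → stock_available]. New: pick_ticket, insured, stock_available.
Round 2: (i) [pick_ticket → dock_ready]; (vi) [stock_available ∧ oversize_item ∧ backorder → payment_cleared]; (viii) [stock_available → packed]; (xiii) [stock_available ∧ labeled → address_valid]. New: dock_ready, payment_cleared, packed, address_valid.
Round 3: (v) [payment_cleared ∧ insured ∧ dock_ready → carrier_assigned]; (ix) [packed ∧ oversize_item → hazmat_flag]. New: carrier_assigned, hazmat_flag.
Round 4: (xi) [carrier_assigned ∧ payment_cleared → notify_customer]; (xii) [hazmat_flag → manifest_closed]. New: notify_customer, manifest_closed.
Round 5: (iv) [manifest_closed ∧ hazmat_flag → restock_request]. New: restock_request.
Closure: {address_valid, backorder, carrier_assigned, dock_ready, hazmat_flag, insured, labeled, manifest_closed, notify_customer, oversize_item, packed, payment_cleared, pick_ticket, priority_ship, restock_request, route_local, shipped, split_shipment, stock_available} — 19 facts.

19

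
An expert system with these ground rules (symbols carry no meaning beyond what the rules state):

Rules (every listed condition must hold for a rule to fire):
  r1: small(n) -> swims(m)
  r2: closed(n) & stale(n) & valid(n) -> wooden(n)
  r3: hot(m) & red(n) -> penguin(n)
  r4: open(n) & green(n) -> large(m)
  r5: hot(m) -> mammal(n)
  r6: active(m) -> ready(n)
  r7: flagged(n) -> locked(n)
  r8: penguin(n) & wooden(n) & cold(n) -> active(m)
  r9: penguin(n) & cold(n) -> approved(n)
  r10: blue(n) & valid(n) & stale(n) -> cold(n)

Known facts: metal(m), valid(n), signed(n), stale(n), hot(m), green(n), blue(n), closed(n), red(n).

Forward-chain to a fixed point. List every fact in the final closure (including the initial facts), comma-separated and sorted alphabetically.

Round 1: r2 [closed(n) & stale(n) & valid(n) -> wooden(n)]; r3 [hot(m) & red(n) -> penguin(n)]; r5 [hot(m) -> mammal(n)]; r10 [blue(n) & valid(n) & stale(n) -> cold(n)]. Adds wooden(n), penguin(n), mammal(n), cold(n).
Round 2: r8 [penguin(n) & wooden(n) & cold(n) -> active(m)]; r9 [penguin(n) & cold(n) -> approved(n)]. Adds active(m), approved(n).
Round 3: r6 [active(m) -> ready(n)]. Adds ready(n).

active(m), approved(n), blue(n), closed(n), cold(n), green(n), hot(m), mammal(n), metal(m), penguin(n), ready(n), red(n), signed(n), stale(n), valid(n), wooden(n)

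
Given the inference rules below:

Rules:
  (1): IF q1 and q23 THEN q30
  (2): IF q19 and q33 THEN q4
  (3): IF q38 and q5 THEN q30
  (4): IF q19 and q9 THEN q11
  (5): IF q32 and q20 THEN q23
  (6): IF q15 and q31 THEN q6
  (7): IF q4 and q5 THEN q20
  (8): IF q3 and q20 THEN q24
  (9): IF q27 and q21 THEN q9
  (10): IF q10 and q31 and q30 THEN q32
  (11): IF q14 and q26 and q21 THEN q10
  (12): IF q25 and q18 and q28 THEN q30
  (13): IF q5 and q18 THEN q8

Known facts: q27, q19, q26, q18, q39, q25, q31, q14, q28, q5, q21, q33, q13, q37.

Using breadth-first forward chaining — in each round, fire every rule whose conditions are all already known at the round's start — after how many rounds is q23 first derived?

3

Round 1: (2) [IF q19 and q33 THEN q4]; (9) [IF q27 and q21 THEN q9]; (11) [IF q14 and q26 and q21 THEN q10]; (12) [IF q25 and q18 and q28 THEN q30]; (13) [IF q5 and q18 THEN q8]. Adds q4, q9, q10, q30, q8.
Round 2: (4) [IF q19 and q9 THEN q11]; (7) [IF q4 and q5 THEN q20]; (10) [IF q10 and q31 and q30 THEN q32]. Adds q11, q20, q32.
Round 3: (5) [IF q32 and q20 THEN q23]. Adds q23.
q23 first appears in round 3.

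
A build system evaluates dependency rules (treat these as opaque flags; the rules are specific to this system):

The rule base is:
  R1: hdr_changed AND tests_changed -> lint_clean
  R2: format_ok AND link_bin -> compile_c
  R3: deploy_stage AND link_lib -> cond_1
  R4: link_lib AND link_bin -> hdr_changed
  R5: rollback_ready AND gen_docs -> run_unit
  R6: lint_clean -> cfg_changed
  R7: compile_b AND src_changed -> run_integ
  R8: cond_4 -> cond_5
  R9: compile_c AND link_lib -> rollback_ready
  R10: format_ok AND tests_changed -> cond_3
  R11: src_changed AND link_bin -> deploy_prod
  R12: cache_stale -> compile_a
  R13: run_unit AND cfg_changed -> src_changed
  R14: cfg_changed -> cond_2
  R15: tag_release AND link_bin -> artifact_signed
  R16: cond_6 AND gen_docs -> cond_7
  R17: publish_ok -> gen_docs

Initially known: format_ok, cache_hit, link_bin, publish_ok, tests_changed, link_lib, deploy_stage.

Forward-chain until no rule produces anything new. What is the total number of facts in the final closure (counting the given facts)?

Round 1 fires R2, R3, R4, R10, R17, giving compile_c, cond_1, hdr_changed, cond_3, gen_docs.
Round 2 fires R1, R9, giving lint_clean, rollback_ready.
Round 3 fires R5, R6, giving run_unit, cfg_changed.
Round 4 fires R13, R14, giving src_changed, cond_2.
Round 5 fires R11, giving deploy_prod.
Closure: {cache_hit, cfg_changed, compile_c, cond_1, cond_2, cond_3, deploy_prod, deploy_stage, format_ok, gen_docs, hdr_changed, link_bin, link_lib, lint_clean, publish_ok, rollback_ready, run_unit, src_changed, tests_changed} — 19 facts.

19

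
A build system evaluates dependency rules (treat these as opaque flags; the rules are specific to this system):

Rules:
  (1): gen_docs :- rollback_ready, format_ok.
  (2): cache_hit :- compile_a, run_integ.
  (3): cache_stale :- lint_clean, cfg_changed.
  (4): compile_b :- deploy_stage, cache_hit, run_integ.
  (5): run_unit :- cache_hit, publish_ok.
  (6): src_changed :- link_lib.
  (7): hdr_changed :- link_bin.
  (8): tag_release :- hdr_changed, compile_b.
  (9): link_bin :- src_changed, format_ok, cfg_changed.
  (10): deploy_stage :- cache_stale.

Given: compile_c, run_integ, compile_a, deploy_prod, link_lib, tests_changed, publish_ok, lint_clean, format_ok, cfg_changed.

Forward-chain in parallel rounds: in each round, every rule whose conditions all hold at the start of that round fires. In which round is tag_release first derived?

Round 1 fires (2), (3), (6), giving cache_hit, cache_stale, src_changed.
Round 2 fires (5), (9), (10), giving run_unit, link_bin, deploy_stage.
Round 3 fires (4), (7), giving compile_b, hdr_changed.
Round 4 fires (8), giving tag_release.
tag_release first appears in round 4.

4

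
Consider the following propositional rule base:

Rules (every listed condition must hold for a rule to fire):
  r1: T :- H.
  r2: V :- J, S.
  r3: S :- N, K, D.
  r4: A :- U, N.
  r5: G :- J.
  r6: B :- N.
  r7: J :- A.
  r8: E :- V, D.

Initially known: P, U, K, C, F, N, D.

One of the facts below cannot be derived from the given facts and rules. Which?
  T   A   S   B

Round 1: r3 [S :- N, K, D.]; r4 [A :- U, N.]; r6 [B :- N.]. New: S, A, B.
Round 2: r7 [J :- A.]. New: J.
Round 3: r2 [V :- J, S.]; r5 [G :- J.]. New: V, G.
Round 4: r8 [E :- V, D.]. New: E.
Derived: A (round 1), S (round 1), B (round 1). T never appears in any round.

T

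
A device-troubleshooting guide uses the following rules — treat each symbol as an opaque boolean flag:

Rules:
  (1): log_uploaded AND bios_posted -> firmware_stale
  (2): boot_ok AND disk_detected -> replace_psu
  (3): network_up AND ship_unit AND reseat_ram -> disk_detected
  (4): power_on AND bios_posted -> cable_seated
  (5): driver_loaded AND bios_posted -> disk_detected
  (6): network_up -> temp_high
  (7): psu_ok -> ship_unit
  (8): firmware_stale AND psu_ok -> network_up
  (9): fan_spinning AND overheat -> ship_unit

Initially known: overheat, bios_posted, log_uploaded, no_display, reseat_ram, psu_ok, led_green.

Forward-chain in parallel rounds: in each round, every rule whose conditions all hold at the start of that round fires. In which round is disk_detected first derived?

Round 1 — (1), (7), derive firmware_stale, ship_unit.
Round 2 — (8), derive network_up.
Round 3 — (3), (6), derive disk_detected, temp_high.
disk_detected first appears in round 3.

3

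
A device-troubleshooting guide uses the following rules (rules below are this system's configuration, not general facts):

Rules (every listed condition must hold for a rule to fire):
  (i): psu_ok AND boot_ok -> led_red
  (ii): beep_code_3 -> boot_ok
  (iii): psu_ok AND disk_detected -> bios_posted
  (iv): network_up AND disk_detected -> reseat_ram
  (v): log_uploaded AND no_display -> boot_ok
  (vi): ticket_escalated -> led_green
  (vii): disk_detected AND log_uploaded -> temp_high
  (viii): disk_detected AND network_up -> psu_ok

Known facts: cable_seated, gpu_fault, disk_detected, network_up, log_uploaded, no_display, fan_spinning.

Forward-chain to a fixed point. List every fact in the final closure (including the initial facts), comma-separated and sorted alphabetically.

bios_posted, boot_ok, cable_seated, disk_detected, fan_spinning, gpu_fault, led_red, log_uploaded, network_up, no_display, psu_ok, reseat_ram, temp_high

Round 1: (iv) [network_up AND disk_detected -> reseat_ram]; (v) [log_uploaded AND no_display -> boot_ok]; (vii) [disk_detected AND log_uploaded -> temp_high]; (viii) [disk_detected AND network_up -> psu_ok]. New: reseat_ram, boot_ok, temp_high, psu_ok.
Round 2: (i) [psu_ok AND boot_ok -> led_red]; (iii) [psu_ok AND disk_detected -> bios_posted]. New: led_red, bios_posted.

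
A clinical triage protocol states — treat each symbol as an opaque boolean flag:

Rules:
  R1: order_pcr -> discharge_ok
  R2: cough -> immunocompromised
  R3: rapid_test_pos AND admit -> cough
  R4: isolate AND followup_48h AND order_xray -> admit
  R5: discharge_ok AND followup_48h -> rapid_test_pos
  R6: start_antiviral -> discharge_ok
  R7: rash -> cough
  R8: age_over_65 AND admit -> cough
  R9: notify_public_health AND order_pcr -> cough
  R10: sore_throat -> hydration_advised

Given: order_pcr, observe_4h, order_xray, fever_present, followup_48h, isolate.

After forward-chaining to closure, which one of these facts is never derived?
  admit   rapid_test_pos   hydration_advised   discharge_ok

hydration_advised

Round 1: R1 [order_pcr -> discharge_ok]; R4 [isolate AND followup_48h AND order_xray -> admit]. New: discharge_ok, admit.
Round 2: R5 [discharge_ok AND followup_48h -> rapid_test_pos]. New: rapid_test_pos.
Round 3: R3 [rapid_test_pos AND admit -> cough]. New: cough.
Round 4: R2 [cough -> immunocompromised]. New: immunocompromised.
Derived: discharge_ok (round 1), admit (round 1), rapid_test_pos (round 2). hydration_advised never appears in any round.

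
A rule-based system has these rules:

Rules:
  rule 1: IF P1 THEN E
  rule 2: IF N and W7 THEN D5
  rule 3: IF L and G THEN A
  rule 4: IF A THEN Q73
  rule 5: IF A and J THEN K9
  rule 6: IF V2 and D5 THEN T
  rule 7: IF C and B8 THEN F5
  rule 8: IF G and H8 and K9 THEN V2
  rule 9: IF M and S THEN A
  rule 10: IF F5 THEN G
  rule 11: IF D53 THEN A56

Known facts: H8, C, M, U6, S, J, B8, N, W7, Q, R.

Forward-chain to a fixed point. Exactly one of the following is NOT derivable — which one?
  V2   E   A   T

Round 1 — rule 2, rule 7, rule 9, derive D5, F5, A.
Round 2 — rule 4, rule 5, rule 10, derive Q73, K9, G.
Round 3 — rule 8, derive V2.
Round 4 — rule 6, derive T.
Derived: A (round 1), T (round 4), V2 (round 3). E never appears in any round.

E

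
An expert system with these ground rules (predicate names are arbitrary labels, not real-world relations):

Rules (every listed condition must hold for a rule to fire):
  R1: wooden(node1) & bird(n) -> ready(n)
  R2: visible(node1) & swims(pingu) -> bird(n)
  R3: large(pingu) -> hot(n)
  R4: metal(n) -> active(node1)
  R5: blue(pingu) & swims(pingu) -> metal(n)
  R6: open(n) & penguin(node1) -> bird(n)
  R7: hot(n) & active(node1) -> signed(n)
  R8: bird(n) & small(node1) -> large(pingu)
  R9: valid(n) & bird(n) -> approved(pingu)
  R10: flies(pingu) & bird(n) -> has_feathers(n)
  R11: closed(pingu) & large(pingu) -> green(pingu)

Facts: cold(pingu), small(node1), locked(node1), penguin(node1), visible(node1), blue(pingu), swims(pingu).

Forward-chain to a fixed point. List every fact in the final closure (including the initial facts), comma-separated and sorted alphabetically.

Round 1 — R2, R5, derive bird(n), metal(n).
Round 2 — R4, R8, derive active(node1), large(pingu).
Round 3 — R3, derive hot(n).
Round 4 — R7, derive signed(n).

active(node1), bird(n), blue(pingu), cold(pingu), hot(n), large(pingu), locked(node1), metal(n), penguin(node1), signed(n), small(node1), swims(pingu), visible(node1)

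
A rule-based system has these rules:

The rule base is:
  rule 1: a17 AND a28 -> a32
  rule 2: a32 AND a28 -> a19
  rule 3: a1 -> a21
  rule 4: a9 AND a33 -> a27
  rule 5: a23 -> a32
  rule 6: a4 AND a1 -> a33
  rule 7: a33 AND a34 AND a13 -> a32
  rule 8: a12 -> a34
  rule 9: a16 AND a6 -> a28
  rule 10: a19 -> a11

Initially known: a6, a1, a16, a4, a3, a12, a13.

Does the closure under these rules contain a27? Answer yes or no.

no

Round 1 — rule 3, rule 6, rule 8, rule 9, derive a21, a33, a34, a28.
Round 2 — rule 7, derive a32.
Round 3 — rule 2, derive a19.
Round 4 — rule 10, derive a11.
Fixed point reached. a27 is concluded only by rule 4; rule 4 needs a9 (never derived).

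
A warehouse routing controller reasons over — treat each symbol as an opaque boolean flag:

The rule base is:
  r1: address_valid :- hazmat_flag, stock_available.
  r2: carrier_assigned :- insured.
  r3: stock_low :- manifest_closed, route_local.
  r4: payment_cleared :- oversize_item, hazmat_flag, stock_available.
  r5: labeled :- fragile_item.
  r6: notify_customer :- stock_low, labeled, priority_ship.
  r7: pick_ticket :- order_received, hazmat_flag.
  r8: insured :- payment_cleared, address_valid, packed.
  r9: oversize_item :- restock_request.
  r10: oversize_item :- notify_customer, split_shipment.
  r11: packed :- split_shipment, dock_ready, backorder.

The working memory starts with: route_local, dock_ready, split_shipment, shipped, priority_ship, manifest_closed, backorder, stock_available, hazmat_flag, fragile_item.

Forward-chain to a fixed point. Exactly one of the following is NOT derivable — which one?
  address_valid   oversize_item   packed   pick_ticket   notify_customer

Round 1 — r1, r3, r5, r11, derive address_valid, stock_low, labeled, packed.
Round 2 — r6, derive notify_customer.
Round 3 — r10, derive oversize_item.
Round 4 — r4, derive payment_cleared.
Round 5 — r8, derive insured.
Round 6 — r2, derive carrier_assigned.
Derived: notify_customer (round 2), oversize_item (round 3), address_valid (round 1), packed (round 1). pick_ticket never appears in any round.

pick_ticket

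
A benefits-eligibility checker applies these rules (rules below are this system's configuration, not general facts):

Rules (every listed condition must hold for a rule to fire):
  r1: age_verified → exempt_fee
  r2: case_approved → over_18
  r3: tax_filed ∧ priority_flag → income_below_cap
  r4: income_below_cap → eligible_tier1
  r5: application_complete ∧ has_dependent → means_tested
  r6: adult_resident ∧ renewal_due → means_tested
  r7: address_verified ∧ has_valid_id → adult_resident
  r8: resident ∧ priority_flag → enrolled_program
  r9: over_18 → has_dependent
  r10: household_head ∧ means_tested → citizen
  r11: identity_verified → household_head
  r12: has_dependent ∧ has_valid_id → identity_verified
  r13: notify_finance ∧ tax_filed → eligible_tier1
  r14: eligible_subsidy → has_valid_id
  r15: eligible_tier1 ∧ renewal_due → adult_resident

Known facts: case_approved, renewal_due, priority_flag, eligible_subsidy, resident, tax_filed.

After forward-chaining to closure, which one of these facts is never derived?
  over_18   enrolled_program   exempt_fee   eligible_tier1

exempt_fee

Round 1: r2 [case_approved → over_18]; r3 [tax_filed ∧ priority_flag → income_below_cap]; r8 [resident ∧ priority_flag → enrolled_program]; r14 [eligible_subsidy → has_valid_id]. Adds over_18, income_below_cap, enrolled_program, has_valid_id.
Round 2: r4 [income_below_cap → eligible_tier1]; r9 [over_18 → has_dependent]. Adds eligible_tier1, has_dependent.
Round 3: r12 [has_dependent ∧ has_valid_id → identity_verified]; r15 [eligible_tier1 ∧ renewal_due → adult_resident]. Adds identity_verified, adult_resident.
Round 4: r6 [adult_resident ∧ renewal_due → means_tested]; r11 [identity_verified → household_head]. Adds means_tested, household_head.
Round 5: r10 [household_head ∧ means_tested → citizen]. Adds citizen.
Derived: eligible_tier1 (round 2), over_18 (round 1), enrolled_program (round 1). exempt_fee never appears in any round.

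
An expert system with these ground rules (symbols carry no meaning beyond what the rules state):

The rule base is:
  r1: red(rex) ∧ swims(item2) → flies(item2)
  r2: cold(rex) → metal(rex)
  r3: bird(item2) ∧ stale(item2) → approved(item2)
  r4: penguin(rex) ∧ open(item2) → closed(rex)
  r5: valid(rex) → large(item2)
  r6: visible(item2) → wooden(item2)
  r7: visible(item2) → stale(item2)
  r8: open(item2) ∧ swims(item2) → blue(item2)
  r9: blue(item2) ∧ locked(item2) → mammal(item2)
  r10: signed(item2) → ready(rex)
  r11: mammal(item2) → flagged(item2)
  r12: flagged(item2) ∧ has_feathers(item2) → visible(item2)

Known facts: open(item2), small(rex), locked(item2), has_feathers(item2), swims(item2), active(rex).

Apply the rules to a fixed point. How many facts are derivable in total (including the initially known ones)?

Round 1: r8 [open(item2) ∧ swims(item2) → blue(item2)]. Adds blue(item2).
Round 2: r9 [blue(item2) ∧ locked(item2) → mammal(item2)]. Adds mammal(item2).
Round 3: r11 [mammal(item2) → flagged(item2)]. Adds flagged(item2).
Round 4: r12 [flagged(item2) ∧ has_feathers(item2) → visible(item2)]. Adds visible(item2).
Round 5: r6 [visible(item2) → wooden(item2)]; r7 [visible(item2) → stale(item2)]. Adds wooden(item2), stale(item2).
Closure: {active(rex), blue(item2), flagged(item2), has_feathers(item2), locked(item2), mammal(item2), open(item2), small(rex), stale(item2), swims(item2), visible(item2), wooden(item2)} — 12 facts.

12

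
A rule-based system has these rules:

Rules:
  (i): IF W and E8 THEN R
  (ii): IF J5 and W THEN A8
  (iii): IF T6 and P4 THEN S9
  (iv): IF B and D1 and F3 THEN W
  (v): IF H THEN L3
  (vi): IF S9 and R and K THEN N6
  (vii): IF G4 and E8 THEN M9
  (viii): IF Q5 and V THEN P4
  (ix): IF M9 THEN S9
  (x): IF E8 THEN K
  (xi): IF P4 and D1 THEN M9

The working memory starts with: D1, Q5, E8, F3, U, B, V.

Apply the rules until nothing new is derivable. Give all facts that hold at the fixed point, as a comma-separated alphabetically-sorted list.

Round 1 — (iv), (viii), (x), derive W, P4, K.
Round 2 — (i), (xi), derive R, M9.
Round 3 — (ix), derive S9.
Round 4 — (vi), derive N6.

B, D1, E8, F3, K, M9, N6, P4, Q5, R, S9, U, V, W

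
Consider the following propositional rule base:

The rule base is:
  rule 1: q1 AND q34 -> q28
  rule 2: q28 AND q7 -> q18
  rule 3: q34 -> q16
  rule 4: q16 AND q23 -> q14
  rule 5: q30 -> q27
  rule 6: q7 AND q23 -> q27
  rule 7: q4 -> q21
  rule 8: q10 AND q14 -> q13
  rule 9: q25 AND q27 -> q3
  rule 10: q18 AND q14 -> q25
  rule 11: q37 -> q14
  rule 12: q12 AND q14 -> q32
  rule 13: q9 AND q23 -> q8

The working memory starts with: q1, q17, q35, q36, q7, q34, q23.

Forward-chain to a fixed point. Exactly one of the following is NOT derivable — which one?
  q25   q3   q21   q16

q21

[1] rule 1 [q1 AND q34 -> q28]; rule 3 [q34 -> q16]; rule 6 [q7 AND q23 -> q27]. ⇒ new: q28, q16, q27.
[2] rule 2 [q28 AND q7 -> q18]; rule 4 [q16 AND q23 -> q14]. ⇒ new: q18, q14.
[3] rule 10 [q18 AND q14 -> q25]. ⇒ new: q25.
[4] rule 9 [q25 AND q27 -> q3]. ⇒ new: q3.
Derived: q25 (round 3), q16 (round 1), q3 (round 4). q21 never appears in any round.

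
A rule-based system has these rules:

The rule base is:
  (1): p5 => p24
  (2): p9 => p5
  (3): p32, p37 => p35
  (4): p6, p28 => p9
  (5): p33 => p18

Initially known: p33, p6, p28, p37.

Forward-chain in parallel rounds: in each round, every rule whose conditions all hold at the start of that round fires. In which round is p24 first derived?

3

Round 1 fires (4), (5), giving p9, p18.
Round 2 fires (2), giving p5.
Round 3 fires (1), giving p24.
p24 first appears in round 3.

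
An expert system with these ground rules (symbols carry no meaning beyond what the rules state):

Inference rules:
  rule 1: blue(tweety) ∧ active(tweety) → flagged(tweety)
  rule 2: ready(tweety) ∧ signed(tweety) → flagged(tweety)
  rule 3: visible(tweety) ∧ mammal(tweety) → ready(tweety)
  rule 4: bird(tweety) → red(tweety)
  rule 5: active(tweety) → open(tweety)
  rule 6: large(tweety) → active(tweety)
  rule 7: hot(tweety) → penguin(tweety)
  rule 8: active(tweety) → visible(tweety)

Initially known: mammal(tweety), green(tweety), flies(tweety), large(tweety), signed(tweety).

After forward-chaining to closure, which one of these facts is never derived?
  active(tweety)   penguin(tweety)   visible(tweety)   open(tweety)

[1] rule 6 [large(tweety) → active(tweety)]. ⇒ new: active(tweety).
[2] rule 5 [active(tweety) → open(tweety)]; rule 8 [active(tweety) → visible(tweety)]. ⇒ new: open(tweety), visible(tweety).
[3] rule 3 [visible(tweety) ∧ mammal(tweety) → ready(tweety)]. ⇒ new: ready(tweety).
[4] rule 2 [ready(tweety) ∧ signed(tweety) → flagged(tweety)]. ⇒ new: flagged(tweety).
Derived: open(tweety) (round 2), visible(tweety) (round 2), active(tweety) (round 1). penguin(tweety) never appears in any round.

penguin(tweety)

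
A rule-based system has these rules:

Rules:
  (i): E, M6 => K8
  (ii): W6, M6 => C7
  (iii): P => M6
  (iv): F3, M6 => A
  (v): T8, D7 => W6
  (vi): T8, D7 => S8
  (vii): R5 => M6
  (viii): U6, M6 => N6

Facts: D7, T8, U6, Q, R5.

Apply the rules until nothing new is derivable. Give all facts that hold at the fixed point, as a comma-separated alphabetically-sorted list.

Round 1: (v) [T8, D7 => W6]; (vi) [T8, D7 => S8]; (vii) [R5 => M6]. New: W6, S8, M6.
Round 2: (ii) [W6, M6 => C7]; (viii) [U6, M6 => N6]. New: C7, N6.

C7, D7, M6, N6, Q, R5, S8, T8, U6, W6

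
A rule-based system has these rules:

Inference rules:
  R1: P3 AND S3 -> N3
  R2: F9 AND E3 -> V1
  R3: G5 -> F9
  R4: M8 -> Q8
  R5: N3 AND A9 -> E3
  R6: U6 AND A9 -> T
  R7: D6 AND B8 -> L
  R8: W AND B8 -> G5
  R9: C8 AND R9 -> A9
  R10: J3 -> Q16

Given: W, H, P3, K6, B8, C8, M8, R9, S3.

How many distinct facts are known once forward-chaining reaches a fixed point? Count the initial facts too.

16

Round 1: R1 [P3 AND S3 -> N3]; R4 [M8 -> Q8]; R8 [W AND B8 -> G5]; R9 [C8 AND R9 -> A9]. New: N3, Q8, G5, A9.
Round 2: R3 [G5 -> F9]; R5 [N3 AND A9 -> E3]. New: F9, E3.
Round 3: R2 [F9 AND E3 -> V1]. New: V1.
Closure: {A9, B8, C8, E3, F9, G5, H, K6, M8, N3, P3, Q8, R9, S3, V1, W} — 16 facts.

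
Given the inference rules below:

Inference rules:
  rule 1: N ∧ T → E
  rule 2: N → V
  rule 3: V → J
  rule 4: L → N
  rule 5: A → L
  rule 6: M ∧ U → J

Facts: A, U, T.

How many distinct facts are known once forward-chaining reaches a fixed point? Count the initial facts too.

8

Round 1: rule 5 [A → L]. Adds L.
Round 2: rule 4 [L → N]. Adds N.
Round 3: rule 1 [N ∧ T → E]; rule 2 [N → V]. Adds E, V.
Round 4: rule 3 [V → J]. Adds J.
Closure: {A, E, J, L, N, T, U, V} — 8 facts.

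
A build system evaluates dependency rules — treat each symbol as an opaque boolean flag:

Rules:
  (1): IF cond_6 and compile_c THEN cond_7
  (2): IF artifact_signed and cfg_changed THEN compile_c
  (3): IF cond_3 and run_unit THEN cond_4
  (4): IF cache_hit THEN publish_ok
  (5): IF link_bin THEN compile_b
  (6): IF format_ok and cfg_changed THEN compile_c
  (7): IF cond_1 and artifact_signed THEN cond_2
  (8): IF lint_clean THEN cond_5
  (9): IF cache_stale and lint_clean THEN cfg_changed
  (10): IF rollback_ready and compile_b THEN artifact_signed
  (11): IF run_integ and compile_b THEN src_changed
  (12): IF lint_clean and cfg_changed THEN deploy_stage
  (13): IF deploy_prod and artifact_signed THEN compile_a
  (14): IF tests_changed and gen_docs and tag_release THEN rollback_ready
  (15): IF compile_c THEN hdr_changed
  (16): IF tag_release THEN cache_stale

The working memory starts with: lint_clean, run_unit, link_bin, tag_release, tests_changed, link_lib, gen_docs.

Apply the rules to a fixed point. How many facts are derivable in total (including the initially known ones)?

16

Round 1 — (5), (8), (14), (16), derive compile_b, cond_5, rollback_ready, cache_stale.
Round 2 — (9), (10), derive cfg_changed, artifact_signed.
Round 3 — (2), (12), derive compile_c, deploy_stage.
Round 4 — (15), derive hdr_changed.
Closure: {artifact_signed, cache_stale, cfg_changed, compile_b, compile_c, cond_5, deploy_stage, gen_docs, hdr_changed, link_bin, link_lib, lint_clean, rollback_ready, run_unit, tag_release, tests_changed} — 16 facts.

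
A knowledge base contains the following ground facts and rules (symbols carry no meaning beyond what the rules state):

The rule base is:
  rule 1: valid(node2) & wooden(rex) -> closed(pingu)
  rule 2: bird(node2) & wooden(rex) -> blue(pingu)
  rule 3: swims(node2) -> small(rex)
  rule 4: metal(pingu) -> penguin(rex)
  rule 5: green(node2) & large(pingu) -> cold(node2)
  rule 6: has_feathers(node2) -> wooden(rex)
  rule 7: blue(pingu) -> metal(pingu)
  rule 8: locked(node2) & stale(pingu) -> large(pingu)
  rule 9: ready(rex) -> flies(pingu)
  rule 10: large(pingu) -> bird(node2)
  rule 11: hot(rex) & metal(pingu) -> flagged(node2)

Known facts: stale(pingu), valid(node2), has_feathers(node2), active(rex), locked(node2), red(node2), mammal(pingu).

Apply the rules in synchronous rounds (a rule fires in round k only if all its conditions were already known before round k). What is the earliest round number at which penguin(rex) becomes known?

5

Round 1: rule 6 [has_feathers(node2) -> wooden(rex)]; rule 8 [locked(node2) & stale(pingu) -> large(pingu)]. New: wooden(rex), large(pingu).
Round 2: rule 1 [valid(node2) & wooden(rex) -> closed(pingu)]; rule 10 [large(pingu) -> bird(node2)]. New: closed(pingu), bird(node2).
Round 3: rule 2 [bird(node2) & wooden(rex) -> blue(pingu)]. New: blue(pingu).
Round 4: rule 7 [blue(pingu) -> metal(pingu)]. New: metal(pingu).
Round 5: rule 4 [metal(pingu) -> penguin(rex)]. New: penguin(rex).
penguin(rex) first appears in round 5.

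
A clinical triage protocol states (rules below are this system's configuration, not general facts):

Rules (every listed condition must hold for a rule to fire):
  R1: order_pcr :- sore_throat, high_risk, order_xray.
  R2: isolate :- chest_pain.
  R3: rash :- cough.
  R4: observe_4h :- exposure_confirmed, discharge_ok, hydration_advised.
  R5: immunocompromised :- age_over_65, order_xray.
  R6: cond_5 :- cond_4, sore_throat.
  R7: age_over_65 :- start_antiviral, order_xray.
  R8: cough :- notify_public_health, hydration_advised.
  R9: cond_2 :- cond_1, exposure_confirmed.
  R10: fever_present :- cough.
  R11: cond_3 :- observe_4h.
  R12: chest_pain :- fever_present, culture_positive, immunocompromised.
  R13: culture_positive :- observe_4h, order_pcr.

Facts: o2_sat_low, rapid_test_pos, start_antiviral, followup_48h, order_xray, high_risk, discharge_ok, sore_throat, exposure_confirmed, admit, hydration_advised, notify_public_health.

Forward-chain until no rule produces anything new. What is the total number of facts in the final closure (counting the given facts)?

Round 1: R1 [order_pcr :- sore_throat, high_risk, order_xray.]; R4 [observe_4h :- exposure_confirmed, discharge_ok, hydration_advised.]; R7 [age_over_65 :- start_antiviral, order_xray.]; R8 [cough :- notify_public_health, hydration_advised.]. New: order_pcr, observe_4h, age_over_65, cough.
Round 2: R3 [rash :- cough.]; R5 [immunocompromised :- age_over_65, order_xray.]; R10 [fever_present :- cough.]; R11 [cond_3 :- observe_4h.]; R13 [culture_positive :- observe_4h, order_pcr.]. New: rash, immunocompromised, fever_present, cond_3, culture_positive.
Round 3: R12 [chest_pain :- fever_present, culture_positive, immunocompromised.]. New: chest_pain.
Round 4: R2 [isolate :- chest_pain.]. New: isolate.
Closure: {admit, age_over_65, chest_pain, cond_3, cough, culture_positive, discharge_ok, exposure_confirmed, fever_present, followup_48h, high_risk, hydration_advised, immunocompromised, isolate, notify_public_health, o2_sat_low, observe_4h, order_pcr, order_xray, rapid_test_pos, rash, sore_throat, start_antiviral} — 23 facts.

23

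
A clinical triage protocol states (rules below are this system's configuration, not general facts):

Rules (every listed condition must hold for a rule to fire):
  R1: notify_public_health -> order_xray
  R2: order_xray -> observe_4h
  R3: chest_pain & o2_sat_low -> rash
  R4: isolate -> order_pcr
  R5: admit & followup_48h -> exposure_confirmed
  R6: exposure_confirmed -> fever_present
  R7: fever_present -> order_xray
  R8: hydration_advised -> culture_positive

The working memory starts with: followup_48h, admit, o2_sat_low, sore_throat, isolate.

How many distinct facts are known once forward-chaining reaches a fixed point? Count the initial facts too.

10

Round 1 fires R4, R5, giving order_pcr, exposure_confirmed.
Round 2 fires R6, giving fever_present.
Round 3 fires R7, giving order_xray.
Round 4 fires R2, giving observe_4h.
Closure: {admit, exposure_confirmed, fever_present, followup_48h, isolate, o2_sat_low, observe_4h, order_pcr, order_xray, sore_throat} — 10 facts.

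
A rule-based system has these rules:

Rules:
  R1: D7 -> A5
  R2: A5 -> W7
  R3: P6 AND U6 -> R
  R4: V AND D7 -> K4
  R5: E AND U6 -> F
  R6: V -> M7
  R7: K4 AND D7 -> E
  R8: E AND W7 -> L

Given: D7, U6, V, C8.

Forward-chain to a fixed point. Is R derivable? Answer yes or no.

no

Round 1 fires R1, R4, R6, giving A5, K4, M7.
Round 2 fires R2, R7, giving W7, E.
Round 3 fires R5, R8, giving F, L.
Fixed point reached. R is concluded only by R3; R3 needs P6 (never derived).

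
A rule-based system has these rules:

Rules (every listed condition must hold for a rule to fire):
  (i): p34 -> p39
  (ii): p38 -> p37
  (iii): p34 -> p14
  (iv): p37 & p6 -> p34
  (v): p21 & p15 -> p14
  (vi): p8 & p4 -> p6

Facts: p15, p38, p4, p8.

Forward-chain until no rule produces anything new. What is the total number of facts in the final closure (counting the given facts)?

Round 1: (ii) [p38 -> p37]; (vi) [p8 & p4 -> p6]. Adds p37, p6.
Round 2: (iv) [p37 & p6 -> p34]. Adds p34.
Round 3: (i) [p34 -> p39]; (iii) [p34 -> p14]. Adds p39, p14.
Closure: {p14, p15, p34, p37, p38, p39, p4, p6, p8} — 9 facts.

9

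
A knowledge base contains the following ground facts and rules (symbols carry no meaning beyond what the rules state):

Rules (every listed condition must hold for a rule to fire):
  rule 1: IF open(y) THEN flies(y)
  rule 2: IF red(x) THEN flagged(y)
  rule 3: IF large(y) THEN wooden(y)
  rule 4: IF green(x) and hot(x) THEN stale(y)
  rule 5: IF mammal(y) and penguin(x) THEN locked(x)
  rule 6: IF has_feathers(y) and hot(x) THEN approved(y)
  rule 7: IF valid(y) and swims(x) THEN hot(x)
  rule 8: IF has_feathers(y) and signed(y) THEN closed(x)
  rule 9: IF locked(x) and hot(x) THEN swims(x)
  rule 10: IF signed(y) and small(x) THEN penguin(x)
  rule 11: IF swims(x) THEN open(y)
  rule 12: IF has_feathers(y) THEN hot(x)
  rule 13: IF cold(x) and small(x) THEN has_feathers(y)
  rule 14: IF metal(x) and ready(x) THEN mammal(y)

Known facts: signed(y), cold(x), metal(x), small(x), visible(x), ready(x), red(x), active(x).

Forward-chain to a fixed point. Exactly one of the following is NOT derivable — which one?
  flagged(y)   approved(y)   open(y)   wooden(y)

Round 1: rule 2 [IF red(x) THEN flagged(y)]; rule 10 [IF signed(y) and small(x) THEN penguin(x)]; rule 13 [IF cold(x) and small(x) THEN has_feathers(y)]; rule 14 [IF metal(x) and ready(x) THEN mammal(y)]. New: flagged(y), penguin(x), has_feathers(y), mammal(y).
Round 2: rule 5 [IF mammal(y) and penguin(x) THEN locked(x)]; rule 8 [IF has_feathers(y) and signed(y) THEN closed(x)]; rule 12 [IF has_feathers(y) THEN hot(x)]. New: locked(x), closed(x), hot(x).
Round 3: rule 6 [IF has_feathers(y) and hot(x) THEN approved(y)]; rule 9 [IF locked(x) and hot(x) THEN swims(x)]. New: approved(y), swims(x).
Round 4: rule 11 [IF swims(x) THEN open(y)]. New: open(y).
Round 5: rule 1 [IF open(y) THEN flies(y)]. New: flies(y).
Derived: open(y) (round 4), approved(y) (round 3), flagged(y) (round 1). wooden(y) never appears in any round.

wooden(y)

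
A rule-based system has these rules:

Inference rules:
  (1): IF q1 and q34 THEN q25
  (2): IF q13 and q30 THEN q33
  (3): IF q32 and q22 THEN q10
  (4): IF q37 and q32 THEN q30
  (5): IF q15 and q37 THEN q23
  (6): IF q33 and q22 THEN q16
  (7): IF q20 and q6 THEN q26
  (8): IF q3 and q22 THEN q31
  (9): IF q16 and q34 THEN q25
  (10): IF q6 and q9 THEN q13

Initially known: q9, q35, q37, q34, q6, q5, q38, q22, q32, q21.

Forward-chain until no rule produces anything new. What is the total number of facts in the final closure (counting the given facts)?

16

Round 1 — (3), (4), (10), derive q10, q30, q13.
Round 2 — (2), derive q33.
Round 3 — (6), derive q16.
Round 4 — (9), derive q25.
Closure: {q10, q13, q16, q21, q22, q25, q30, q32, q33, q34, q35, q37, q38, q5, q6, q9} — 16 facts.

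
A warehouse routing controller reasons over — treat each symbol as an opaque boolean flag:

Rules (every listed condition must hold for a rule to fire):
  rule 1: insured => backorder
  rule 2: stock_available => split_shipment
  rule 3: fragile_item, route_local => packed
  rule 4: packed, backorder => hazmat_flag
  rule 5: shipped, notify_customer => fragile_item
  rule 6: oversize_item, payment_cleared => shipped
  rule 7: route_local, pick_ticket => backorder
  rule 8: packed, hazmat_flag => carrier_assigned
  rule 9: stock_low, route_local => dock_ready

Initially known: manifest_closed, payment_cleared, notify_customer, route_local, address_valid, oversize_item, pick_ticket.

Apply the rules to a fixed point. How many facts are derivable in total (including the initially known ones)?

13

Round 1: rule 6 [oversize_item, payment_cleared => shipped]; rule 7 [route_local, pick_ticket => backorder]. New: shipped, backorder.
Round 2: rule 5 [shipped, notify_customer => fragile_item]. New: fragile_item.
Round 3: rule 3 [fragile_item, route_local => packed]. New: packed.
Round 4: rule 4 [packed, backorder => hazmat_flag]. New: hazmat_flag.
Round 5: rule 8 [packed, hazmat_flag => carrier_assigned]. New: carrier_assigned.
Closure: {address_valid, backorder, carrier_assigned, fragile_item, hazmat_flag, manifest_closed, notify_customer, oversize_item, packed, payment_cleared, pick_ticket, route_local, shipped} — 13 facts.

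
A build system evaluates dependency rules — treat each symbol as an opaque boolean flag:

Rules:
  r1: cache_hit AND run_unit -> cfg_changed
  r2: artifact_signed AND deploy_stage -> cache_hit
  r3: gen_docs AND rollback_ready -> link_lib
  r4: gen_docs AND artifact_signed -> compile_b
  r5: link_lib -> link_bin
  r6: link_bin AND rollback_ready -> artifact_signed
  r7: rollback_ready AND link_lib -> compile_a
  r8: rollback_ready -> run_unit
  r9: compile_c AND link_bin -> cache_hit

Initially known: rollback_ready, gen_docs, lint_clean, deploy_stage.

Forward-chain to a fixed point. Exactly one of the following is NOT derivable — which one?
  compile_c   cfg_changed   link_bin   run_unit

[1] r3 [gen_docs AND rollback_ready -> link_lib]; r8 [rollback_ready -> run_unit]. ⇒ new: link_lib, run_unit.
[2] r5 [link_lib -> link_bin]; r7 [rollback_ready AND link_lib -> compile_a]. ⇒ new: link_bin, compile_a.
[3] r6 [link_bin AND rollback_ready -> artifact_signed]. ⇒ new: artifact_signed.
[4] r2 [artifact_signed AND deploy_stage -> cache_hit]; r4 [gen_docs AND artifact_signed -> compile_b]. ⇒ new: cache_hit, compile_b.
[5] r1 [cache_hit AND run_unit -> cfg_changed]. ⇒ new: cfg_changed.
Derived: link_bin (round 2), run_unit (round 1), cfg_changed (round 5). compile_c never appears in any round.

compile_c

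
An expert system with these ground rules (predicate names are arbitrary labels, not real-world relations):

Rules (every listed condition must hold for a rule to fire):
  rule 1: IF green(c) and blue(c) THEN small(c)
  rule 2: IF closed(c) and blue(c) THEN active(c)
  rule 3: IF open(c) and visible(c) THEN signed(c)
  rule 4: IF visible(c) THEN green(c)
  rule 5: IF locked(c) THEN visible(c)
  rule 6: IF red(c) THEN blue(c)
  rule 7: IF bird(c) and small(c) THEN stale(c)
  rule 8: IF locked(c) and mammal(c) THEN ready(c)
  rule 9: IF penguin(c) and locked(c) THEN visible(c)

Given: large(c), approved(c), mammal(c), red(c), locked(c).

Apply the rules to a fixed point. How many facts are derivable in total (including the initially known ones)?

Round 1: rule 5 [IF locked(c) THEN visible(c)]; rule 6 [IF red(c) THEN blue(c)]; rule 8 [IF locked(c) and mammal(c) THEN ready(c)]. Adds visible(c), blue(c), ready(c).
Round 2: rule 4 [IF visible(c) THEN green(c)]. Adds green(c).
Round 3: rule 1 [IF green(c) and blue(c) THEN small(c)]. Adds small(c).
Closure: {approved(c), blue(c), green(c), large(c), locked(c), mammal(c), ready(c), red(c), small(c), visible(c)} — 10 facts.

10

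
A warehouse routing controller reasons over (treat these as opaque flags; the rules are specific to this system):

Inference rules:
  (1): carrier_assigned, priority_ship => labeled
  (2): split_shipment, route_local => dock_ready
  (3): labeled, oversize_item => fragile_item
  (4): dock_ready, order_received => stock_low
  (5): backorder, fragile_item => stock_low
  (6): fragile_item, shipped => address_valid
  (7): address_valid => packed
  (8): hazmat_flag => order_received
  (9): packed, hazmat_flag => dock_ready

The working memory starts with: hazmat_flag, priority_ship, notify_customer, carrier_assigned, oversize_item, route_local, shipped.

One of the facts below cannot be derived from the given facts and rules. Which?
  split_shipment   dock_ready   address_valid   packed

[1] (1) [carrier_assigned, priority_ship => labeled]; (8) [hazmat_flag => order_received]. ⇒ new: labeled, order_received.
[2] (3) [labeled, oversize_item => fragile_item]. ⇒ new: fragile_item.
[3] (6) [fragile_item, shipped => address_valid]. ⇒ new: address_valid.
[4] (7) [address_valid => packed]. ⇒ new: packed.
[5] (9) [packed, hazmat_flag => dock_ready]. ⇒ new: dock_ready.
[6] (4) [dock_ready, order_received => stock_low]. ⇒ new: stock_low.
Derived: packed (round 4), address_valid (round 3), dock_ready (round 5). split_shipment never appears in any round.

split_shipment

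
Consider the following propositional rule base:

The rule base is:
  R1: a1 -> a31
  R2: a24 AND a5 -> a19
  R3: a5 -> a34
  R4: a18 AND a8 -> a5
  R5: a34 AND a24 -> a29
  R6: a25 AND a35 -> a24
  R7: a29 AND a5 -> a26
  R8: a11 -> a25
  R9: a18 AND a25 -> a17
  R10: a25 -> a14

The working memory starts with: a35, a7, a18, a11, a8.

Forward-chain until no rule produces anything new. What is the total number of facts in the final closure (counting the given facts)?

Round 1: R4 [a18 AND a8 -> a5]; R8 [a11 -> a25]. Adds a5, a25.
Round 2: R3 [a5 -> a34]; R6 [a25 AND a35 -> a24]; R9 [a18 AND a25 -> a17]; R10 [a25 -> a14]. Adds a34, a24, a17, a14.
Round 3: R2 [a24 AND a5 -> a19]; R5 [a34 AND a24 -> a29]. Adds a19, a29.
Round 4: R7 [a29 AND a5 -> a26]. Adds a26.
Closure: {a11, a14, a17, a18, a19, a24, a25, a26, a29, a34, a35, a5, a7, a8} — 14 facts.

14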